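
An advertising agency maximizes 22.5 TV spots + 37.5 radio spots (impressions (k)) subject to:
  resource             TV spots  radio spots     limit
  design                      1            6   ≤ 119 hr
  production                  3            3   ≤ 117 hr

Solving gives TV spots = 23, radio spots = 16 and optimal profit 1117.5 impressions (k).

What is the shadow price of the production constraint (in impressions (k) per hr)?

Both design and production are binding at x*.
Dual feasibility on the basic columns requires 1·y_design + 3·y_production = 22.5, 6·y_design + 3·y_production = 37.5.
This yields shadow prices y_design = 3, y_production = 6.5.
Shadow price of production = 6.5.

6.5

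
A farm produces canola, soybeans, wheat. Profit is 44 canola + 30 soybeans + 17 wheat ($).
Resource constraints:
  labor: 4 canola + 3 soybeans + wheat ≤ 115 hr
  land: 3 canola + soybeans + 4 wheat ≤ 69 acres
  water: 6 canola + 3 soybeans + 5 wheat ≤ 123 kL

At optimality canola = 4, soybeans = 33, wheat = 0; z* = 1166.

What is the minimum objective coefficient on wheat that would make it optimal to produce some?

At the optimum: labor uses 115 of 115 (binding); land uses 45 of 69 (slack = 24); water uses 123 of 123 (binding).
Since land is not tight, its dual is 0.
From A_Bᵀ y = c: 4·y_labor + 6·y_water = 44; 3·y_labor + 3·y_water = 30.
→ y_labor = 8 and y_water = 2.
wheat enters the basis when its profit ≥ yᵀa₃ = 8·1 + 2·5 = 18.

18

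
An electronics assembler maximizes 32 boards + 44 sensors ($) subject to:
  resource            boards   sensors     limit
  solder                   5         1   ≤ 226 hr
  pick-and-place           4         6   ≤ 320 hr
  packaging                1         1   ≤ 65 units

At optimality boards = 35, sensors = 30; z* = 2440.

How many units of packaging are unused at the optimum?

packaging used = 1·35 + 1·30 = 65; slack = 65 − 65 = 0.

0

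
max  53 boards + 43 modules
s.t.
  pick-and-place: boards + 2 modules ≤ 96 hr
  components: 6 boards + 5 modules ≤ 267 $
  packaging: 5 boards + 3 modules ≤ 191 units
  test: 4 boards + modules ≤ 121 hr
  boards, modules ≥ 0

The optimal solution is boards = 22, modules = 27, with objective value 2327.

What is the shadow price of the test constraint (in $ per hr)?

0

At the optimum: pick-and-place uses 76 of 96 (slack = 20); components uses 267 of 267 (binding); packaging uses 191 of 191 (binding); test uses 115 of 121 (slack = 6).
Since pick-and-place, test are not tight, their duals are 0.
Dual feasibility on the basic columns requires 6·y_components + 5·y_packaging = 53, 5·y_components + 3·y_packaging = 43.
→ y_components = 8 and y_packaging = 1.
Shadow price of test = 0.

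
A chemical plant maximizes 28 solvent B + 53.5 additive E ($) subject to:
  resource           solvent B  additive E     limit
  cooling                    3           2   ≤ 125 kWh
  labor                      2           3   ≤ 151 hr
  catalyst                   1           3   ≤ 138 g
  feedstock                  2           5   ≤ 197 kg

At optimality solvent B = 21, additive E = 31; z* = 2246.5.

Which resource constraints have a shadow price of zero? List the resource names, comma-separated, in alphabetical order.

cooling: 125/125 (binding)
labor: 135/151 (slack 16)
catalyst: 114/138 (slack 24)
feedstock: 197/197 (binding)
By complementary slackness, a constraint with positive slack has shadow price 0 → catalyst, labor.

catalyst, labor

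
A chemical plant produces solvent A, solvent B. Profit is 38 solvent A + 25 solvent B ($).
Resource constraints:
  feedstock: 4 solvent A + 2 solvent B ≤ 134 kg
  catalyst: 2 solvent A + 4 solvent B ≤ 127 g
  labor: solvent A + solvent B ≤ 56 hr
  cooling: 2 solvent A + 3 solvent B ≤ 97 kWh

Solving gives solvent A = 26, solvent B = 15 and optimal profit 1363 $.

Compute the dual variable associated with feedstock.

8

At the optimum: feedstock uses 134 of 134 (binding); catalyst uses 112 of 127 (slack = 15); labor uses 41 of 56 (slack = 15); cooling uses 97 of 97 (binding).
Slack constraints have shadow price 0 (complementary slackness).
Dual feasibility on the basic columns requires 4·y_feedstock + 2·y_cooling = 38, 2·y_feedstock + 3·y_cooling = 25.
Solving: y_feedstock = 8, y_cooling = 3.
Shadow price of feedstock = 8.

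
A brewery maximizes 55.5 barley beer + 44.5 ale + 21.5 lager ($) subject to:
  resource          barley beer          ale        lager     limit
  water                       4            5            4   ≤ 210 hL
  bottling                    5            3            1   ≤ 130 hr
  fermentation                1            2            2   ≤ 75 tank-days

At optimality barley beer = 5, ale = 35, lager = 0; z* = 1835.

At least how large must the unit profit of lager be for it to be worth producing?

At the optimum: water uses 195 of 210 (slack = 15); bottling uses 130 of 130 (binding); fermentation uses 75 of 75 (binding).
By complementary slackness, y = 0 for the non-binding constraint.
The binding rows give the dual system: 5·y_bottling + 1·y_fermentation = 55.5 and 3·y_bottling + 2·y_fermentation = 44.5.
→ y_bottling = 9.5 and y_fermentation = 8.
lager enters the basis when its profit ≥ yᵀa₃ = 9.5·1 + 8·2 = 25.5.

25.5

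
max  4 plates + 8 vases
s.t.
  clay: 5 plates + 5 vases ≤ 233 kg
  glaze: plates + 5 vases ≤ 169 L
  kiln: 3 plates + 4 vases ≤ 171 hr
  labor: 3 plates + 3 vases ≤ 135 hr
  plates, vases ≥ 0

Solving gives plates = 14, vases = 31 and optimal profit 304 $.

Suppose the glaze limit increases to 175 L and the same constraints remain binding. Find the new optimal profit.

310

At the optimum: clay uses 225 of 233 (slack = 8); glaze uses 169 of 169 (binding); kiln uses 166 of 171 (slack = 5); labor uses 135 of 135 (binding).
Slack constraints have shadow price 0 (complementary slackness).
The binding rows give the dual system: 1·y_glaze + 3·y_labor = 4 and 5·y_glaze + 3·y_labor = 8.
Solving: y_glaze = 1, y_labor = 1.
Δz = y_glaze·Δb = 1 × (6) = 6, so new z* = 304 + 6 = 310.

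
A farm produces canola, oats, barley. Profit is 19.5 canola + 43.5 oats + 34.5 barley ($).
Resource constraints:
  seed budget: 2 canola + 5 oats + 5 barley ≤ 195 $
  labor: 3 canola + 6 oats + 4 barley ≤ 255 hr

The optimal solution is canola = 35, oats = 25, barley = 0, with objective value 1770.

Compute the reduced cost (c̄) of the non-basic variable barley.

Check each constraint at x*: seed budget 195/195 (tight); labor 255/255 (tight).
Dual feasibility on the basic columns requires 2·y_seed budget + 3·y_labor = 19.5, 5·y_seed budget + 6·y_labor = 43.5.
Solving: y_seed budget = 4.5, y_labor = 3.5.
Reduced cost of barley: c₃ − yᵀa₃ = 34.5 − (4.5·5 + 3.5·4) = 34.5 − 36.5 = -2.

-2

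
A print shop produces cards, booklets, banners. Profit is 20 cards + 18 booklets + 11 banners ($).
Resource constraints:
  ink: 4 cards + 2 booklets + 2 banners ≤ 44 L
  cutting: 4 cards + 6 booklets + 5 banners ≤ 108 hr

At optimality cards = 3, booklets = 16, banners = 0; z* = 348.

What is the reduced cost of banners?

Check each constraint at x*: ink 44/44 (tight); cutting 108/108 (tight).
Dual feasibility on the basic columns requires 4·y_ink + 4·y_cutting = 20, 2·y_ink + 6·y_cutting = 18.
This yields shadow prices y_ink = 3, y_cutting = 2.
Reduced cost of banners: c₃ − yᵀa₃ = 11 − (3·2 + 2·5) = 11 − 16 = -5.

-5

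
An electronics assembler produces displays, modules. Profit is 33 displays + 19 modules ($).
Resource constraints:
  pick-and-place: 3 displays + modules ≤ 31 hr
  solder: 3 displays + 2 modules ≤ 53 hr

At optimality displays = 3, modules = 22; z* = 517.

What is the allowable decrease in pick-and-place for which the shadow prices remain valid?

Binding constraints: pick-and-place, solder. The basis is B = [[3,1],[3,2]] with det 3.
Per unit decrease in pick-and-place, x* moves by d = (-0.6667, 1).
The basis stays optimal until displays reaches 0; allowable decrease = 4.5 hr.

4.5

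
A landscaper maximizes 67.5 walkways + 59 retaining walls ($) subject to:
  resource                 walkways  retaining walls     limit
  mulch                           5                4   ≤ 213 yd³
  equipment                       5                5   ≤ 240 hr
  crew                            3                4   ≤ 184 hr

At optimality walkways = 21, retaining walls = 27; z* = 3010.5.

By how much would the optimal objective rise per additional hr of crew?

Check each constraint at x*: mulch 213/213 (tight); equipment 240/240 (tight); crew 171/184 (slack 13).
By complementary slackness, y = 0 for the non-binding constraint.
Dual feasibility on the basic columns requires 5·y_mulch + 5·y_equipment = 67.5, 4·y_mulch + 5·y_equipment = 59.
Solving: y_mulch = 8.5, y_equipment = 5.
Shadow price of crew = 0.

0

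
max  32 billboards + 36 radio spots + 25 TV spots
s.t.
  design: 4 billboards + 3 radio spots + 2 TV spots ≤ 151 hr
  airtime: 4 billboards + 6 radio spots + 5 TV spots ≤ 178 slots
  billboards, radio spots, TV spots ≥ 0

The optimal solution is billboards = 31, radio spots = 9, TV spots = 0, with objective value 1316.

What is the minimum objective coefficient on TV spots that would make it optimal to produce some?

Both design and airtime are binding at x*.
The binding rows give the dual system: 4·y_design + 4·y_airtime = 32 and 3·y_design + 6·y_airtime = 36.
This yields shadow prices y_design = 4, y_airtime = 4.
TV spots enters the basis when its profit ≥ yᵀa₃ = 4·2 + 4·5 = 28.

28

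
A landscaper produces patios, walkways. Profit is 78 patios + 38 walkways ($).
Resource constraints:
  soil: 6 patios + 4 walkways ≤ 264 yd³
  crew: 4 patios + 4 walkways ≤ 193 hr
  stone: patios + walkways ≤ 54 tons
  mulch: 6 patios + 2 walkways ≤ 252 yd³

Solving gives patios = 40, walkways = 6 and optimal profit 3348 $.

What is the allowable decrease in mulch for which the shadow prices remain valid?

Binding constraints: soil, mulch. The basis is B = [[6,4],[6,2]] with det -12.
Per unit decrease in mulch, x* moves by d = (-0.3333, 0.5).
The basis stays optimal until crew becomes binding; allowable decrease = 13.5 yd³.

13.5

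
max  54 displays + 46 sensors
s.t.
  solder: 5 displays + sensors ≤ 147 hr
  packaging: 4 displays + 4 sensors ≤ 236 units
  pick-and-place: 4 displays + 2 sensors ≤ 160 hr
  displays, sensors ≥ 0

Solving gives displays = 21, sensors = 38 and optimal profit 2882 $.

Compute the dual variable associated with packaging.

Check each constraint at x*: solder 143/147 (slack 4); packaging 236/236 (tight); pick-and-place 160/160 (tight).
Since solder is not tight, its dual is 0.
From A_Bᵀ y = c: 4·y_packaging + 4·y_pick-and-place = 54; 4·y_packaging + 2·y_pick-and-place = 46.
This yields shadow prices y_packaging = 9.5, y_pick-and-place = 4.
Shadow price of packaging = 9.5.

9.5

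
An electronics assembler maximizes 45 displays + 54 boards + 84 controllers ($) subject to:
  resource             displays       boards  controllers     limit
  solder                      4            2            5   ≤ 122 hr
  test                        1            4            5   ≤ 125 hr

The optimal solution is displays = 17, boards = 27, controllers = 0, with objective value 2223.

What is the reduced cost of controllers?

Both solder and test are binding at x*.
Dual feasibility on the basic columns requires 4·y_solder + 1·y_test = 45, 2·y_solder + 4·y_test = 54.
→ y_solder = 9 and y_test = 9.
Reduced cost of controllers: c₃ − yᵀa₃ = 84 − (9·5 + 9·5) = 84 − 90 = -6.

-6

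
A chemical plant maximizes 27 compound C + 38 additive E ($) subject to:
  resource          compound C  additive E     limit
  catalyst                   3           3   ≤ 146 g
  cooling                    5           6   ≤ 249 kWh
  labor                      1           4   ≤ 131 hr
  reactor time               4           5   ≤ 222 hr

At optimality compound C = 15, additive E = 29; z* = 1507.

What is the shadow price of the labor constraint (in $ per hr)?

Check each constraint at x*: catalyst 132/146 (slack 14); cooling 249/249 (tight); labor 131/131 (tight); reactor time 205/222 (slack 17).
Since catalyst, reactor time are not tight, their duals are 0.
From A_Bᵀ y = c: 5·y_cooling + 1·y_labor = 27; 6·y_cooling + 4·y_labor = 38.
This yields shadow prices y_cooling = 5, y_labor = 2.
Shadow price of labor = 2.

2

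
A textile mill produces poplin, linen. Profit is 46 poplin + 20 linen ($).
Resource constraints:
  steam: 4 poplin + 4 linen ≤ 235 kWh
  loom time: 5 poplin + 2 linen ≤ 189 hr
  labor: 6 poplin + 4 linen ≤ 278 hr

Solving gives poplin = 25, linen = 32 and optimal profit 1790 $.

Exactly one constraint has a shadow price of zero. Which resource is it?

steam

steam: 228/235 (slack 7)
loom time: 189/189 (binding)
labor: 278/278 (binding)
By complementary slackness, a constraint with positive slack has shadow price 0 → steam.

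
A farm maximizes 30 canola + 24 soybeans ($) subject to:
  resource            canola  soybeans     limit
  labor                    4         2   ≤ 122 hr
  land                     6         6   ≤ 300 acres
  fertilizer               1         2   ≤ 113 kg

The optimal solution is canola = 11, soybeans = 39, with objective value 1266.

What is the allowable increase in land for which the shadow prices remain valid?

Binding constraints: labor, land. The basis is B = [[4,2],[6,6]] with det 12.
Per unit increase in land, x* moves by d = (-0.1667, 0.3333).
The basis stays optimal until fertilizer becomes binding; allowable increase = 48 acres.

48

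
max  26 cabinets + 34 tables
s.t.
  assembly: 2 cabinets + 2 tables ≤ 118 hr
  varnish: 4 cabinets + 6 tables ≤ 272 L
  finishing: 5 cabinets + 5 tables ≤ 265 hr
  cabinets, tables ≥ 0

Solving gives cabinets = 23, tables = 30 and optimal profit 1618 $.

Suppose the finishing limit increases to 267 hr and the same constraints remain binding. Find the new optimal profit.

At the optimum: assembly uses 106 of 118 (slack = 12); varnish uses 272 of 272 (binding); finishing uses 265 of 265 (binding).
Slack constraints have shadow price 0 (complementary slackness).
Dual feasibility on the basic columns requires 4·y_varnish + 5·y_finishing = 26, 6·y_varnish + 5·y_finishing = 34.
→ y_varnish = 4 and y_finishing = 2.
Δz = y_finishing·Δb = 2 × (2) = 4, so new z* = 1618 + 4 = 1622.

1622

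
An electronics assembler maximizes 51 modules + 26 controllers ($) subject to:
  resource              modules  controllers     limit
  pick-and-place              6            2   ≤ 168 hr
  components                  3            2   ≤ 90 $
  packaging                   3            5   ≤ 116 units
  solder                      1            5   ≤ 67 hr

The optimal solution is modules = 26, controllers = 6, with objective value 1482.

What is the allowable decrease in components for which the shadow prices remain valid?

Binding constraints: pick-and-place, components. The basis is B = [[6,2],[3,2]] with det 6.
Per unit decrease in components, x* moves by d = (0.3333, -1).
The basis stays optimal until controllers reaches 0; allowable decrease = 6 $.

6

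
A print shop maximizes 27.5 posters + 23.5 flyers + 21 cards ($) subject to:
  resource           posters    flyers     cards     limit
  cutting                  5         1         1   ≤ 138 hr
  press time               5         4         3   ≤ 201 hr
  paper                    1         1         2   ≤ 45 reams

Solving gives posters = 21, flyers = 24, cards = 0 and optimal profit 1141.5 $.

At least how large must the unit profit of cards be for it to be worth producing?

Check each constraint at x*: cutting 129/138 (slack 9); press time 201/201 (tight); paper 45/45 (tight).
Since cutting is not tight, its dual is 0.
The binding rows give the dual system: 5·y_press time + 1·y_paper = 27.5 and 4·y_press time + 1·y_paper = 23.5.
This yields shadow prices y_press time = 4, y_paper = 7.5.
cards enters the basis when its profit ≥ yᵀa₃ = 4·3 + 7.5·2 = 27.

27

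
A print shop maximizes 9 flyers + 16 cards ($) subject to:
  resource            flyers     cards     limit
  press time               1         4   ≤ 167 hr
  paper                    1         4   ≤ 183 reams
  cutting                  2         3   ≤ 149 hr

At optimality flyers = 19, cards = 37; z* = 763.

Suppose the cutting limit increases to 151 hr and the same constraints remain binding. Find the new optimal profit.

771

Check each constraint at x*: press time 167/167 (tight); paper 167/183 (slack 16); cutting 149/149 (tight).
By complementary slackness, y = 0 for the non-binding constraint.
From A_Bᵀ y = c: 1·y_press time + 2·y_cutting = 9; 4·y_press time + 3·y_cutting = 16.
Solving: y_press time = 1, y_cutting = 4.
Δz = y_cutting·Δb = 4 × (2) = 8, so new z* = 763 + 8 = 771.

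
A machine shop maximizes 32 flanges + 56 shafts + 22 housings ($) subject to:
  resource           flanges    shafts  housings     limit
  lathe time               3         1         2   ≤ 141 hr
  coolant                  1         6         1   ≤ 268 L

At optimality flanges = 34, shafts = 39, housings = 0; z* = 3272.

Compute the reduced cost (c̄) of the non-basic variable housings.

At the optimum: lathe time uses 141 of 141 (binding); coolant uses 268 of 268 (binding).
From A_Bᵀ y = c: 3·y_lathe time + 1·y_coolant = 32; 1·y_lathe time + 6·y_coolant = 56.
This yields shadow prices y_lathe time = 8, y_coolant = 8.
Reduced cost of housings: c₃ − yᵀa₃ = 22 − (8·2 + 8·1) = 22 − 24 = -2.

-2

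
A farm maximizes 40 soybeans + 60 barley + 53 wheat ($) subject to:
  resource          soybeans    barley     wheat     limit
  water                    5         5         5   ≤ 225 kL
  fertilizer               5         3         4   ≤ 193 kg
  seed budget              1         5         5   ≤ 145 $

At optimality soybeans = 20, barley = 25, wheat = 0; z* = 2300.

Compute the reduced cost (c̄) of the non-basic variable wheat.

Binding: water and seed budget. Non-binding: fertilizer (18 unused).
Slack constraints have shadow price 0 (complementary slackness).
Dual feasibility on the basic columns requires 5·y_water + 1·y_seed budget = 40, 5·y_water + 5·y_seed budget = 60.
This yields shadow prices y_water = 7, y_seed budget = 5.
Reduced cost of wheat: c₃ − yᵀa₃ = 53 − (7·5 + 5·5) = 53 − 60 = -7.

-7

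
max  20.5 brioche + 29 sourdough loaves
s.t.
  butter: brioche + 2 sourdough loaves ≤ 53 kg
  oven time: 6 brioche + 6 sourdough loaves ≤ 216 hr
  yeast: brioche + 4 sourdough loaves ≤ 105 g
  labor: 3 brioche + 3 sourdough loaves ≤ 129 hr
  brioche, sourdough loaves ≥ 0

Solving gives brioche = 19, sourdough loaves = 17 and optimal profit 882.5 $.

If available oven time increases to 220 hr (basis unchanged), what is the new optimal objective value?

At the optimum: butter uses 53 of 53 (binding); oven time uses 216 of 216 (binding); yeast uses 87 of 105 (slack = 18); labor uses 108 of 129 (slack = 21).
Since yeast, labor are not tight, their duals are 0.
From A_Bᵀ y = c: 1·y_butter + 6·y_oven time = 20.5; 2·y_butter + 6·y_oven time = 29.
Solving: y_butter = 8.5, y_oven time = 2.
Δz = y_oven time·Δb = 2 × (4) = 8, so new z* = 882.5 + 8 = 890.5.

890.5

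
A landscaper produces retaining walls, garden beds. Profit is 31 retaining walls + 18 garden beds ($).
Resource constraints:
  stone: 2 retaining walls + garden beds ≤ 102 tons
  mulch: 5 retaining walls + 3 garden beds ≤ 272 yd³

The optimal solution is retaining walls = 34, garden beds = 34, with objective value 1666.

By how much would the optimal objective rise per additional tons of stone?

3

Both stone and mulch are binding at x*.
From A_Bᵀ y = c: 2·y_stone + 5·y_mulch = 31; 1·y_stone + 3·y_mulch = 18.
This yields shadow prices y_stone = 3, y_mulch = 5.
Shadow price of stone = 3.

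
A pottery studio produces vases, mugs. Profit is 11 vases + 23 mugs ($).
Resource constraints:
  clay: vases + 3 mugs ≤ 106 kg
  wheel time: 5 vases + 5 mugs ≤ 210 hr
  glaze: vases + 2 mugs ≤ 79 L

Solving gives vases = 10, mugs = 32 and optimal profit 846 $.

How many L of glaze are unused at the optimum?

glaze used = 1·10 + 2·32 = 74; slack = 79 − 74 = 5.

5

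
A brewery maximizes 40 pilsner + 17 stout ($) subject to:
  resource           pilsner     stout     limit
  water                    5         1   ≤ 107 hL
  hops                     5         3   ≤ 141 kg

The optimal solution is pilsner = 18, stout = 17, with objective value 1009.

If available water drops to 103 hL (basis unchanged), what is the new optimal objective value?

At the optimum: water uses 107 of 107 (binding); hops uses 141 of 141 (binding).
Dual feasibility on the basic columns requires 5·y_water + 5·y_hops = 40, 1·y_water + 3·y_hops = 17.
→ y_water = 3.5 and y_hops = 4.5.
Δz = y_water·Δb = 3.5 × (-4) = -14, so new z* = 1009 − 14 = 995.

995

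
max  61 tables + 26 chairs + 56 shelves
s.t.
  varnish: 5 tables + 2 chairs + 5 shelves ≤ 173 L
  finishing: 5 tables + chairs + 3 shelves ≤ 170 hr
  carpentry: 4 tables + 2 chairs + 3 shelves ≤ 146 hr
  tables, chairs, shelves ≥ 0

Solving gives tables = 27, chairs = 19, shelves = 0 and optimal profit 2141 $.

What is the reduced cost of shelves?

At the optimum: varnish uses 173 of 173 (binding); finishing uses 154 of 170 (slack = 16); carpentry uses 146 of 146 (binding).
By complementary slackness, y = 0 for the non-binding constraint.
From A_Bᵀ y = c: 5·y_varnish + 4·y_carpentry = 61; 2·y_varnish + 2·y_carpentry = 26.
→ y_varnish = 9 and y_carpentry = 4.
Reduced cost of shelves: c₃ − yᵀa₃ = 56 − (9·5 + 4·3) = 56 − 57 = -1.

-1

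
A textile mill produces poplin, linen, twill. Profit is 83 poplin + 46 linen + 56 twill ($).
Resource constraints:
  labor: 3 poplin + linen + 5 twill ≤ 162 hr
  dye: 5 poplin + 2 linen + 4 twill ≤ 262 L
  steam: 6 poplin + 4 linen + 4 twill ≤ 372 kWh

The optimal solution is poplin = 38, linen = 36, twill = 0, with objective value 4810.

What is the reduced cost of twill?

-4

Check each constraint at x*: labor 150/162 (slack 12); dye 262/262 (tight); steam 372/372 (tight).
Since labor is not tight, its dual is 0.
The binding rows give the dual system: 5·y_dye + 6·y_steam = 83 and 2·y_dye + 4·y_steam = 46.
Solving: y_dye = 7, y_steam = 8.
Reduced cost of twill: c₃ − yᵀa₃ = 56 − (7·4 + 8·4) = 56 − 60 = -4.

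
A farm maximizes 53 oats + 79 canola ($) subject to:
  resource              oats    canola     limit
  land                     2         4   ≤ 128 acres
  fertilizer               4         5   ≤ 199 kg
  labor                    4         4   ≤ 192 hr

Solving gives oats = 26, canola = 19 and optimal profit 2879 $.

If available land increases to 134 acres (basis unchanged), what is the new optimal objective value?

Check each constraint at x*: land 128/128 (tight); fertilizer 199/199 (tight); labor 180/192 (slack 12).
Slack constraints have shadow price 0 (complementary slackness).
From A_Bᵀ y = c: 2·y_land + 4·y_fertilizer = 53; 4·y_land + 5·y_fertilizer = 79.
→ y_land = 8.5 and y_fertilizer = 9.
Δz = y_land·Δb = 8.5 × (6) = 51, so new z* = 2879 + 51 = 2930.

2930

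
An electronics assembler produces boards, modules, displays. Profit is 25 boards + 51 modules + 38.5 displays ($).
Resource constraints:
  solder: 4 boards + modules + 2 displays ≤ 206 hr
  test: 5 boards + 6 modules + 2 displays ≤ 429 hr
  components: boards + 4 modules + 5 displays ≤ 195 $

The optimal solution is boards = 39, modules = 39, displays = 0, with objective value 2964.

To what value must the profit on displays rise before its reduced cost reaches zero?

Binding: test and components. Non-binding: solder (11 unused).
Slack constraints have shadow price 0 (complementary slackness).
The binding rows give the dual system: 5·y_test + 1·y_components = 25 and 6·y_test + 4·y_components = 51.
Solving: y_test = 3.5, y_components = 7.5.
displays enters the basis when its profit ≥ yᵀa₃ = 3.5·2 + 7.5·5 = 44.5.

44.5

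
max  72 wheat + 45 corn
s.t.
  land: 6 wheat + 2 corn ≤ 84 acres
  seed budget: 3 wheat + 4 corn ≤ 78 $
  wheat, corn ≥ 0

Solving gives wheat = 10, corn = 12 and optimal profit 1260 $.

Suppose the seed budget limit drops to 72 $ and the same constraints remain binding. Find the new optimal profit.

At the optimum: land uses 84 of 84 (binding); seed budget uses 78 of 78 (binding).
The binding rows give the dual system: 6·y_land + 3·y_seed budget = 72 and 2·y_land + 4·y_seed budget = 45.
Solving: y_land = 8.5, y_seed budget = 7.
Δz = y_seed budget·Δb = 7 × (-6) = -42, so new z* = 1260 − 42 = 1218.

1218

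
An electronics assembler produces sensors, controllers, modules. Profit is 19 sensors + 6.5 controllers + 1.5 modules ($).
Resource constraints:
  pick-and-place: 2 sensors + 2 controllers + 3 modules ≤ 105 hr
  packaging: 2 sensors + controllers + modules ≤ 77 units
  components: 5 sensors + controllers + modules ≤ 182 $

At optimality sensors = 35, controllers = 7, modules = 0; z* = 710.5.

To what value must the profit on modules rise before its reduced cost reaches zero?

6.5

Binding: packaging and components. Non-binding: pick-and-place (21 unused).
By complementary slackness, y = 0 for the non-binding constraint.
The binding rows give the dual system: 2·y_packaging + 5·y_components = 19 and 1·y_packaging + 1·y_components = 6.5.
→ y_packaging = 4.5 and y_components = 2.
modules enters the basis when its profit ≥ yᵀa₃ = 4.5·1 + 2·1 = 6.5.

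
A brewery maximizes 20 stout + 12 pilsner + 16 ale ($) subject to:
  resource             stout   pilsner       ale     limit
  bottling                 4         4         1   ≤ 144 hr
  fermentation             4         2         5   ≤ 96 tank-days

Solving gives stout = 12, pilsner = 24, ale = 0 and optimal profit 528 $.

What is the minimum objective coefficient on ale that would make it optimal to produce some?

At the optimum: bottling uses 144 of 144 (binding); fermentation uses 96 of 96 (binding).
The binding rows give the dual system: 4·y_bottling + 4·y_fermentation = 20 and 4·y_bottling + 2·y_fermentation = 12.
This yields shadow prices y_bottling = 1, y_fermentation = 4.
ale enters the basis when its profit ≥ yᵀa₃ = 1·1 + 4·5 = 21.

21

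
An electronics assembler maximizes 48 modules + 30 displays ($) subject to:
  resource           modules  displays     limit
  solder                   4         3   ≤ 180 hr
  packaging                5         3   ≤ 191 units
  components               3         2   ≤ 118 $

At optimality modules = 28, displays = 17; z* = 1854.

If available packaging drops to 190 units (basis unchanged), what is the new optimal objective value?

At the optimum: solder uses 163 of 180 (slack = 17); packaging uses 191 of 191 (binding); components uses 118 of 118 (binding).
Slack constraints have shadow price 0 (complementary slackness).
The binding rows give the dual system: 5·y_packaging + 3·y_components = 48 and 3·y_packaging + 2·y_components = 30.
Solving: y_packaging = 6, y_components = 6.
Δz = y_packaging·Δb = 6 × (-1) = -6, so new z* = 1854 − 6 = 1848.

1848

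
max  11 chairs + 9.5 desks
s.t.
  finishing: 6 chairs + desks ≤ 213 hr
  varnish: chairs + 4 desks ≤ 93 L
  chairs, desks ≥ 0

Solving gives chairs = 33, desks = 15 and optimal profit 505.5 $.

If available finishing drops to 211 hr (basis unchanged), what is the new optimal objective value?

502.5

Both finishing and varnish are binding at x*.
From A_Bᵀ y = c: 6·y_finishing + 1·y_varnish = 11; 1·y_finishing + 4·y_varnish = 9.5.
→ y_finishing = 1.5 and y_varnish = 2.
Δz = y_finishing·Δb = 1.5 × (-2) = -3, so new z* = 505.5 − 3 = 502.5.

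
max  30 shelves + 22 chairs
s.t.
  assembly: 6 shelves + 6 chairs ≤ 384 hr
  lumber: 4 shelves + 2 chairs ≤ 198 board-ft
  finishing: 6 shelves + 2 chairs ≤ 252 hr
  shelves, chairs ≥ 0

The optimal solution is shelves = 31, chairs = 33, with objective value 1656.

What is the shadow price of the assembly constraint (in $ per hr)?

3

Check each constraint at x*: assembly 384/384 (tight); lumber 190/198 (slack 8); finishing 252/252 (tight).
Since lumber is not tight, its dual is 0.
Dual feasibility on the basic columns requires 6·y_assembly + 6·y_finishing = 30, 6·y_assembly + 2·y_finishing = 22.
Solving: y_assembly = 3, y_finishing = 2.
Shadow price of assembly = 3.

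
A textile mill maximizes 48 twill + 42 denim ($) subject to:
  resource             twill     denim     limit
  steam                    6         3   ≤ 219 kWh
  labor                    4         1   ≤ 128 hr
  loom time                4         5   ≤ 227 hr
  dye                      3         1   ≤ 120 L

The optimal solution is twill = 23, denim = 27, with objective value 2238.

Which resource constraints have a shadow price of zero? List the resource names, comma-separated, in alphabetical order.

dye, labor

steam: 219/219 (binding)
labor: 119/128 (slack 9)
loom time: 227/227 (binding)
dye: 96/120 (slack 24)
By complementary slackness, a constraint with positive slack has shadow price 0 → dye, labor.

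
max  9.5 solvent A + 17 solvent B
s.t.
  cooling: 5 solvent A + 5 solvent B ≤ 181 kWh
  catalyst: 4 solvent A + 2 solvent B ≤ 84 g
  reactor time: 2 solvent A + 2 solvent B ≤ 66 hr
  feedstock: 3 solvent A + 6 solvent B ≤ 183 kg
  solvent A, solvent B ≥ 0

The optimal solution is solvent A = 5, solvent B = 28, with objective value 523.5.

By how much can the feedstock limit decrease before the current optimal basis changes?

12

Binding constraints: reactor time, feedstock. The basis is B = [[2,2],[3,6]] with det 6.
Per unit decrease in feedstock, x* moves by d = (0.3333, -0.3333).
The basis stays optimal until catalyst becomes binding; allowable decrease = 12 kg.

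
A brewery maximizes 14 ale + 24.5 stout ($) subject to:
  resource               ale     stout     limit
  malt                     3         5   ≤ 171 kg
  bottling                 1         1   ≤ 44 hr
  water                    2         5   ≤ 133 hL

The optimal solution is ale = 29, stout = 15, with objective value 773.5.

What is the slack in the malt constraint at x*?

9

malt used = 3·29 + 5·15 = 162; slack = 171 − 162 = 9.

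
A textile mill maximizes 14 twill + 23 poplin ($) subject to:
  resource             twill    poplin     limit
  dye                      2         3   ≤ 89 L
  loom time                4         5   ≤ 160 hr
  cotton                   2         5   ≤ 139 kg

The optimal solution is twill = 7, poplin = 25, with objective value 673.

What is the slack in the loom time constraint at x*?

7

loom time used = 4·7 + 5·25 = 153; slack = 160 − 153 = 7.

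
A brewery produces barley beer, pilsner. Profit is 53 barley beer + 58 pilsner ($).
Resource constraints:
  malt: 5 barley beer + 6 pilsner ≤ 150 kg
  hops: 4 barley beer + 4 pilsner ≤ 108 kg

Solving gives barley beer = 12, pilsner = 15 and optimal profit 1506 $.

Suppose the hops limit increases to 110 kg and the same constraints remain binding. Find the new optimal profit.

1520

At the optimum: malt uses 150 of 150 (binding); hops uses 108 of 108 (binding).
The binding rows give the dual system: 5·y_malt + 4·y_hops = 53 and 6·y_malt + 4·y_hops = 58.
Solving: y_malt = 5, y_hops = 7.
Δz = y_hops·Δb = 7 × (2) = 14, so new z* = 1506 + 14 = 1520.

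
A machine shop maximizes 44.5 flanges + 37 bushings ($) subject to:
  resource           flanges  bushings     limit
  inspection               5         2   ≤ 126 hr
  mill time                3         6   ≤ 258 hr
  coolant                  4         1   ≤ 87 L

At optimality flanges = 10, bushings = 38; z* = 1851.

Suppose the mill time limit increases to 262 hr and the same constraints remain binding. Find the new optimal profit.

1867

Check each constraint at x*: inspection 126/126 (tight); mill time 258/258 (tight); coolant 78/87 (slack 9).
Since coolant is not tight, its dual is 0.
Dual feasibility on the basic columns requires 5·y_inspection + 3·y_mill time = 44.5, 2·y_inspection + 6·y_mill time = 37.
Solving: y_inspection = 6.5, y_mill time = 4.
Δz = y_mill time·Δb = 4 × (4) = 16, so new z* = 1851 + 16 = 1867.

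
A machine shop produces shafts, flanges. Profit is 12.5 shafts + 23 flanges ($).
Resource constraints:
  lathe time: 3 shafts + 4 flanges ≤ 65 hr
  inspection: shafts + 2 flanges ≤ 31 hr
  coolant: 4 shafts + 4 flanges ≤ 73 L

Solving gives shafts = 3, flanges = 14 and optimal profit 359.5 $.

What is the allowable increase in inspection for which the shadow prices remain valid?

Binding constraints: lathe time, inspection. The basis is B = [[3,4],[1,2]] with det 2.
Per unit increase in inspection, x* moves by d = (-2, 1.5).
The basis stays optimal until shafts reaches 0; allowable increase = 1.5 hr.

1.5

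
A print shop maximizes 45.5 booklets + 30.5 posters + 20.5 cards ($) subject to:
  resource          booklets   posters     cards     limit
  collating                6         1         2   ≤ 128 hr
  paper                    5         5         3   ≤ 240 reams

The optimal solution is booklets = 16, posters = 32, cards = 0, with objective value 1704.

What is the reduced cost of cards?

-2

At the optimum: collating uses 128 of 128 (binding); paper uses 240 of 240 (binding).
The binding rows give the dual system: 6·y_collating + 5·y_paper = 45.5 and 1·y_collating + 5·y_paper = 30.5.
Solving: y_collating = 3, y_paper = 5.5.
Reduced cost of cards: c₃ − yᵀa₃ = 20.5 − (3·2 + 5.5·3) = 20.5 − 22.5 = -2.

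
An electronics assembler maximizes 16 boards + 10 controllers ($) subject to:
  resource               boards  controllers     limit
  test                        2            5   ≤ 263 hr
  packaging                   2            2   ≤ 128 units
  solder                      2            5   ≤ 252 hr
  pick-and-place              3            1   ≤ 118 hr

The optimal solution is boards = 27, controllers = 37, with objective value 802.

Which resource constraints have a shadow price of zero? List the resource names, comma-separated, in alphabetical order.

solder, test

test: 239/263 (slack 24)
packaging: 128/128 (binding)
solder: 239/252 (slack 13)
pick-and-place: 118/118 (binding)
By complementary slackness, a constraint with positive slack has shadow price 0 → solder, test.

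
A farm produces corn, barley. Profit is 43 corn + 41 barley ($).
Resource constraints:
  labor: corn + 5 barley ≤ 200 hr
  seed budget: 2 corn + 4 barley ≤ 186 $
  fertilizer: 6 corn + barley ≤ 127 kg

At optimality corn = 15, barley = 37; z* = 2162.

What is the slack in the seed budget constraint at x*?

seed budget used = 2·15 + 4·37 = 178; slack = 186 − 178 = 8.

8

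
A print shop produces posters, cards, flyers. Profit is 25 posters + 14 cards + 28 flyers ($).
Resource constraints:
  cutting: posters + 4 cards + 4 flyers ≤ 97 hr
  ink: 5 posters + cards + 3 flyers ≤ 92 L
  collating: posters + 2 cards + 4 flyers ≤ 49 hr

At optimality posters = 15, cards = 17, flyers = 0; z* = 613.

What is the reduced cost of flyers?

At the optimum: cutting uses 83 of 97 (slack = 14); ink uses 92 of 92 (binding); collating uses 49 of 49 (binding).
Since cutting is not tight, its dual is 0.
The binding rows give the dual system: 5·y_ink + 1·y_collating = 25 and 1·y_ink + 2·y_collating = 14.
→ y_ink = 4 and y_collating = 5.
Reduced cost of flyers: c₃ − yᵀa₃ = 28 − (4·3 + 5·4) = 28 − 32 = -4.

-4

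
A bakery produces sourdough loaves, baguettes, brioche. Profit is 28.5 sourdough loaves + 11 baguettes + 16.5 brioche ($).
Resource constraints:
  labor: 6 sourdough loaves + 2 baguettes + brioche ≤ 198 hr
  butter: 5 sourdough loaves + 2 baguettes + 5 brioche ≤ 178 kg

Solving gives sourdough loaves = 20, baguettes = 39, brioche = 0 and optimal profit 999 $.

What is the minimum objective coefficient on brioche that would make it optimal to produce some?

23.5

Both labor and butter are binding at x*.
Dual feasibility on the basic columns requires 6·y_labor + 5·y_butter = 28.5, 2·y_labor + 2·y_butter = 11.
→ y_labor = 1 and y_butter = 4.5.
brioche enters the basis when its profit ≥ yᵀa₃ = 1·1 + 4.5·5 = 23.5.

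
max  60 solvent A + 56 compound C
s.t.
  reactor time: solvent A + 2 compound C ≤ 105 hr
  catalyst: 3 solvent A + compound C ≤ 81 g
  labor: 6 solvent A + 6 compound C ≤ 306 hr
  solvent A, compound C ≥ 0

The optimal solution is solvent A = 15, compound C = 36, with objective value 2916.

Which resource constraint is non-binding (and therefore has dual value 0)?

reactor time: 87/105 (slack 18)
catalyst: 81/81 (binding)
labor: 306/306 (binding)
By complementary slackness, a constraint with positive slack has shadow price 0 → reactor time.

reactor time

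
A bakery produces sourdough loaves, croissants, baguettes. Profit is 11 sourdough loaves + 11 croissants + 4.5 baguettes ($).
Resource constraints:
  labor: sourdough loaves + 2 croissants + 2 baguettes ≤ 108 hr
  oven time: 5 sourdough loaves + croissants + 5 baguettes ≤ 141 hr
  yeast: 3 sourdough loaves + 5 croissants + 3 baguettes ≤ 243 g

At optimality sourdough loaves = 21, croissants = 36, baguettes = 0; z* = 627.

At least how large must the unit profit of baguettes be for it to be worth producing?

11

Binding: oven time and yeast. Non-binding: labor (15 unused).
Slack constraints have shadow price 0 (complementary slackness).
The binding rows give the dual system: 5·y_oven time + 3·y_yeast = 11 and 1·y_oven time + 5·y_yeast = 11.
→ y_oven time = 1 and y_yeast = 2.
baguettes enters the basis when its profit ≥ yᵀa₃ = 1·5 + 2·3 = 11.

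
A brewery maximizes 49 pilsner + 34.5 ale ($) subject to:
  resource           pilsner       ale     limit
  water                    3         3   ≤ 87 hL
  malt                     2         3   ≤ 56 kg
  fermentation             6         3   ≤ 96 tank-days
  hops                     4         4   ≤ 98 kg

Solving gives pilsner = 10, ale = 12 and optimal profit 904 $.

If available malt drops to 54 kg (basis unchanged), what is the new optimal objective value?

894

At the optimum: water uses 66 of 87 (slack = 21); malt uses 56 of 56 (binding); fermentation uses 96 of 96 (binding); hops uses 88 of 98 (slack = 10).
Since water, hops are not tight, their duals are 0.
The binding rows give the dual system: 2·y_malt + 6·y_fermentation = 49 and 3·y_malt + 3·y_fermentation = 34.5.
→ y_malt = 5 and y_fermentation = 6.5.
Δz = y_malt·Δb = 5 × (-2) = -10, so new z* = 904 − 10 = 894.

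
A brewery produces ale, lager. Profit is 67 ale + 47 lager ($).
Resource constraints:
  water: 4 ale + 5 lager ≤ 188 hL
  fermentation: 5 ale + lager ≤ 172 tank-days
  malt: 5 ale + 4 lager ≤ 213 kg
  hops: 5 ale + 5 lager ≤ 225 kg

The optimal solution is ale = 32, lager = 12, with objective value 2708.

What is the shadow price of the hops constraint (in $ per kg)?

At the optimum: water uses 188 of 188 (binding); fermentation uses 172 of 172 (binding); malt uses 208 of 213 (slack = 5); hops uses 220 of 225 (slack = 5).
Slack constraints have shadow price 0 (complementary slackness).
The binding rows give the dual system: 4·y_water + 5·y_fermentation = 67 and 5·y_water + 1·y_fermentation = 47.
This yields shadow prices y_water = 8, y_fermentation = 7.
Shadow price of hops = 0.

0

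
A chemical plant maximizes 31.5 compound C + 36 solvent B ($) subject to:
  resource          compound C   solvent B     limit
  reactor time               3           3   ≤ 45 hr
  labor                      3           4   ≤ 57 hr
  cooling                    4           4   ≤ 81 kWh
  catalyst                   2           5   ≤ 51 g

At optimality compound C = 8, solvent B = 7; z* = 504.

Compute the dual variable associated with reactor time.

At the optimum: reactor time uses 45 of 45 (binding); labor uses 52 of 57 (slack = 5); cooling uses 60 of 81 (slack = 21); catalyst uses 51 of 51 (binding).
By complementary slackness, y = 0 for the non-binding constraints.
From A_Bᵀ y = c: 3·y_reactor time + 2·y_catalyst = 31.5; 3·y_reactor time + 5·y_catalyst = 36.
→ y_reactor time = 9.5 and y_catalyst = 1.5.
Shadow price of reactor time = 9.5.

9.5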